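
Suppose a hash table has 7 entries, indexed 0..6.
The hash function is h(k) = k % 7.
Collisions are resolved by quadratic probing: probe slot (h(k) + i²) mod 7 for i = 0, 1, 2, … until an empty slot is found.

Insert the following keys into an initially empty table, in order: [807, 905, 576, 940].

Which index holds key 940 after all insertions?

Insert 807: h=2, slot 2 empty -> index 2.
Insert 905: h=2, slot 2 occupied -> index 3.
Insert 576: h=2, slots 2,3 occupied -> index 6.
Insert 940: h=2, slots 2,3,6 occupied -> index 4.
Table: [—, —, 807, 905, 940, —, 576]

4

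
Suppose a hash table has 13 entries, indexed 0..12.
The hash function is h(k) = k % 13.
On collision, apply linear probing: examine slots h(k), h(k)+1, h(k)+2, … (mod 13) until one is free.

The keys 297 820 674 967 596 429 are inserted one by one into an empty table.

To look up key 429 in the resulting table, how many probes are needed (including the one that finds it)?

3

Insert 297: h=11, slot 11 empty → index 11.
Insert 820: h=1, slot 1 empty → index 1.
Insert 674: h=11, slot 11 occupied → index 12.
Insert 967: h=5, slot 5 empty → index 5.
Insert 596: h=11, slots 11,12 occupied → index 0.
Insert 429: h=0, slots 0,1 occupied → index 2.
Table: [596, 820, 429, -, -, 967, -, -, -, -, -, 297, 674]
Lookup 429: h=0, probe 0,1,2 → found at 2.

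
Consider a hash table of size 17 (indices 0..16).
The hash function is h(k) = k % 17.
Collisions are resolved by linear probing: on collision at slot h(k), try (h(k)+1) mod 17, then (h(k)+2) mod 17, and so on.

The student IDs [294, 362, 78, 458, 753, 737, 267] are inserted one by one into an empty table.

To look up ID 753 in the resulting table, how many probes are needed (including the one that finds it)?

3

294: h=5 -> slot 5
362: h=5, probe 5,6 -> slot 6
78: h=10 -> slot 10
458: h=16 -> slot 16
753: h=5, probe 5,6,7 -> slot 7
737: h=6, probe 6,7,8 -> slot 8
267: h=12 -> slot 12
Table: [-, -, -, -, -, 294, 362, 753, 737, -, 78, -, 267, -, -, -, 458]
Lookup 753: h=5, probe 5,6,7 → found at 7.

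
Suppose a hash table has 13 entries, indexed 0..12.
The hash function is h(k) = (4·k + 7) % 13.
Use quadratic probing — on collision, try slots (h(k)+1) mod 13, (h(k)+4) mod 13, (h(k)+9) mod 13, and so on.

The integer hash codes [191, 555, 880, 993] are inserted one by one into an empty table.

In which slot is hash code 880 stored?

8

Insert 191: h=4, slot 4 empty -> index 4.
Insert 555: h=4, slot 4 occupied -> index 5.
Insert 880: h=4, slots 4,5 occupied -> index 8.
Insert 993: h=1, slot 1 empty -> index 1.
Table: [∅, 993, ∅, ∅, 191, 555, ∅, ∅, 880, ∅, ∅, ∅, ∅]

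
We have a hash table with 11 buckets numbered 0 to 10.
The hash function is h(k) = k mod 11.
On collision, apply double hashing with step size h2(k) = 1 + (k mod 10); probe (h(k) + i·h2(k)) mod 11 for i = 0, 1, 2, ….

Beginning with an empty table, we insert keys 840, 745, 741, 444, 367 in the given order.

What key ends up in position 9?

444

Insert 840: h=4, slot 4 empty -> index 4.
Insert 745: h=8, slot 8 empty -> index 8.
Insert 741: h=4, h2=2, slot 4 occupied -> index 6.
Insert 444: h=4, h2=5, slot 4 occupied -> index 9.
Insert 367: h=4, h2=8, slot 4 occupied -> index 1.
Table: [_, 367, _, _, 840, _, 741, _, 745, 444, _]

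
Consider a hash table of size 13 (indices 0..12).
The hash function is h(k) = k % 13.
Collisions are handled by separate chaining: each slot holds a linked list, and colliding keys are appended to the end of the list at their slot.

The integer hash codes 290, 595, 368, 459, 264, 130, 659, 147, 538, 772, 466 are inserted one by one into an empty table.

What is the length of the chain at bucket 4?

290 -> bucket 4
595 -> bucket 10
368 -> bucket 4 (collision)
459 -> bucket 4 (collision)
264 -> bucket 4 (collision)
130 -> bucket 0
659 -> bucket 9
147 -> bucket 4 (collision)
538 -> bucket 5
772 -> bucket 5 (collision)
466 -> bucket 11
Final buckets:
0: 130
1: -
2: -
3: -
4: 290 -> 368 -> 459 -> 264 -> 147
5: 538 -> 772
6: -
7: -
8: -
9: 659
10: 595
11: 466
12: -

5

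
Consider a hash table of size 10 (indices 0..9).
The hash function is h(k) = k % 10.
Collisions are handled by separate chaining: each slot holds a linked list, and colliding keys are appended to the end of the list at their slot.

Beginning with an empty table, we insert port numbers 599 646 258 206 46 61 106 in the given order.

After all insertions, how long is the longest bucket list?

599 -> bucket 9
646 -> bucket 6
258 -> bucket 8
206 -> bucket 6 (collision)
46 -> bucket 6 (collision)
61 -> bucket 1
106 -> bucket 6 (collision)
Final buckets:
0: ∅
1: 61
2: ∅
3: ∅
4: ∅
5: ∅
6: 646 -> 206 -> 46 -> 106
7: ∅
8: 258
9: 599

4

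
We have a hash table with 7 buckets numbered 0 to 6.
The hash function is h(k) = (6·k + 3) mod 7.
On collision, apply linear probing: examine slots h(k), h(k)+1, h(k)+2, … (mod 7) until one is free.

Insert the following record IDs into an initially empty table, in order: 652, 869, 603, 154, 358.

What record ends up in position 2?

652

652: h=2 → slot 2
869: h=2, probe 2,3 → slot 3
603: h=2, probe 2,3,4 → slot 4
154: h=3, probe 3,4,5 → slot 5
358: h=2, probe 2,3,4,5,6 → slot 6
Table: [∅, ∅, 652, 869, 603, 154, 358]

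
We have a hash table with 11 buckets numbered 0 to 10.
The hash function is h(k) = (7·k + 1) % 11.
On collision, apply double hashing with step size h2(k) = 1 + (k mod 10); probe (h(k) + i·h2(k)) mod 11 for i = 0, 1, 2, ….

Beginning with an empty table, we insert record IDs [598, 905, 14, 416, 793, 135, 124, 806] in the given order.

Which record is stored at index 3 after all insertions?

Insert 598: h=7, slot 7 empty → index 7.
Insert 905: h=0, slot 0 empty → index 0.
Insert 14: h=0, h2=5, slot 0 occupied → index 5.
Insert 416: h=9, slot 9 empty → index 9.
Insert 793: h=8, slot 8 empty → index 8.
Insert 135: h=0, h2=6, slot 0 occupied → index 6.
Insert 124: h=0, h2=5, slots 0,5 occupied → index 10.
Insert 806: h=0, h2=7, slots 0,7 occupied → index 3.
Table: [905, ∅, ∅, 806, ∅, 14, 135, 598, 793, 416, 124]

806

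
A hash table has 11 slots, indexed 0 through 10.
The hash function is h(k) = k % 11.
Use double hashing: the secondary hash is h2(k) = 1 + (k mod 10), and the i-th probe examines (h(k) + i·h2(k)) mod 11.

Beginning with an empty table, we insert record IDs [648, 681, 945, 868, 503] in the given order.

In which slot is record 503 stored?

9

Insert 648: h=10, slot 10 empty -> index 10.
Insert 681: h=10, h2=2, slot 10 occupied -> index 1.
Insert 945: h=10, h2=6, slot 10 occupied -> index 5.
Insert 868: h=10, h2=9, slot 10 occupied -> index 8.
Insert 503: h=8, h2=4, slots 8,1,5 occupied -> index 9.
Table: [_, 681, _, _, _, 945, _, _, 868, 503, 648]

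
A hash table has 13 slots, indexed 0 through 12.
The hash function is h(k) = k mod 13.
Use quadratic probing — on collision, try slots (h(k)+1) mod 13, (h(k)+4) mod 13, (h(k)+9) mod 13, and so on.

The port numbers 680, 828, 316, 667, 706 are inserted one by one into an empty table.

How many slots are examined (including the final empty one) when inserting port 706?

680 hashes to 4; slot 4 is free -> place at 4.
828 hashes to 9; slot 9 is free -> place at 9.
316 hashes to 4; 4 taken -> place at 5.
667 hashes to 4; 4,5 taken -> place at 8.
706 hashes to 4; 4,5,8 taken -> place at 0.
Table: [706, ., ., ., 680, 316, ., ., 667, 828, ., ., .]

4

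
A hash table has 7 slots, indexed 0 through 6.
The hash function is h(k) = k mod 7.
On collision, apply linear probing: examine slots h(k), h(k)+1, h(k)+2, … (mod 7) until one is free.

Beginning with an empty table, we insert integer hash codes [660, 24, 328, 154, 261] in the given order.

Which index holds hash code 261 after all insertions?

660: h=2 → slot 2
24: h=3 → slot 3
328: h=6 → slot 6
154: h=0 → slot 0
261: h=2, probe 2,3,4 → slot 4
Table: [154, ∅, 660, 24, 261, ∅, 328]

4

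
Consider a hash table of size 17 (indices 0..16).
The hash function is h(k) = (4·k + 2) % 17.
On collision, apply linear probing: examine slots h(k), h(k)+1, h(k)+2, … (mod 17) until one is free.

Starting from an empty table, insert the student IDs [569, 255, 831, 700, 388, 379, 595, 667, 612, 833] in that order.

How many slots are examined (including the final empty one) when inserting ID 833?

569: h=0 => slot 0
255: h=2 => slot 2
831: h=11 => slot 11
700: h=14 => slot 14
388: h=7 => slot 7
379: h=5 => slot 5
595: h=2, probe 2,3 => slot 3
667: h=1 => slot 1
612: h=2, probe 2,3,4 => slot 4
833: h=2, probe 2,3,4,5,6 => slot 6
Table: [569, 667, 255, 595, 612, 379, 833, 388, _, _, _, 831, _, _, 700, _, _]

5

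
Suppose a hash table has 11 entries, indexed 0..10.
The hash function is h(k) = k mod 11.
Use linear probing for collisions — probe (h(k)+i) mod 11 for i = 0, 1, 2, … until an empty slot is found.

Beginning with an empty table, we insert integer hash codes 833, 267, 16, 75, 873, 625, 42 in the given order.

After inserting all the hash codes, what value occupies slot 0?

Insert 833: h=8, slot 8 empty -> index 8.
Insert 267: h=3, slot 3 empty -> index 3.
Insert 16: h=5, slot 5 empty -> index 5.
Insert 75: h=9, slot 9 empty -> index 9.
Insert 873: h=4, slot 4 empty -> index 4.
Insert 625: h=9, slot 9 occupied -> index 10.
Insert 42: h=9, slots 9,10 occupied -> index 0.
Table: [42, ∅, ∅, 267, 873, 16, ∅, ∅, 833, 75, 625]

42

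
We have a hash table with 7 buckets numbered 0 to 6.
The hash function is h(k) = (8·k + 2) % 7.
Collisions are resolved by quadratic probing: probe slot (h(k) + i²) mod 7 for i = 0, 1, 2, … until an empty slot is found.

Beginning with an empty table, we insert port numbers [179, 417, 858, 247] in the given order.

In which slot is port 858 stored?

Insert 179: h=6, slot 6 empty -> index 6.
Insert 417: h=6, slot 6 occupied -> index 0.
Insert 858: h=6, slots 6,0 occupied -> index 3.
Insert 247: h=4, slot 4 empty -> index 4.
Table: [417, ., ., 858, 247, ., 179]

3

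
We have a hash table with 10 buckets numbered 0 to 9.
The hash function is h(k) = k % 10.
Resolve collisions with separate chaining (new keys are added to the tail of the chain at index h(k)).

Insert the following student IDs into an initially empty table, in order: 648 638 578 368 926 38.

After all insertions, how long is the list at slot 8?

5

Insert 648: h=8, bucket 8 empty -> new chain.
Insert 638: h=8, bucket 8 nonempty -> append to chain.
Insert 578: h=8, bucket 8 nonempty -> append to chain.
Insert 368: h=8, bucket 8 nonempty -> append to chain.
Insert 926: h=6, bucket 6 empty -> new chain.
Insert 38: h=8, bucket 8 nonempty -> append to chain.
Final buckets:
0: .
1: .
2: .
3: .
4: .
5: .
6: 926
7: .
8: 648 -> 638 -> 578 -> 368 -> 38
9: .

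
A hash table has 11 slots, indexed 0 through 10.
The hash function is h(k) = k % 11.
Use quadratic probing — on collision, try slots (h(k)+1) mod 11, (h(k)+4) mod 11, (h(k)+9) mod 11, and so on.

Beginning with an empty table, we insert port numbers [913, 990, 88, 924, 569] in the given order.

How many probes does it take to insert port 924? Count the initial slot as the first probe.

4

Insert 913: h=0, slot 0 empty => index 0.
Insert 990: h=0, slot 0 occupied => index 1.
Insert 88: h=0, slots 0,1 occupied => index 4.
Insert 924: h=0, slots 0,1,4 occupied => index 9.
Insert 569: h=8, slot 8 empty => index 8.
Table: [913, 990, —, —, 88, —, —, —, 569, 924, —]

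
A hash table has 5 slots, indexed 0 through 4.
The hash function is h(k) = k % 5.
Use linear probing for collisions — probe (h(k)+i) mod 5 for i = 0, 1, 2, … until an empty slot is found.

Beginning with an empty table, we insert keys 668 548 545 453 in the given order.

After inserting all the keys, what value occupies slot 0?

545

668: h=3 → slot 3
548: h=3, probe 3,4 → slot 4
545: h=0 → slot 0
453: h=3, probe 3,4,0,1 → slot 1
Table: [545, 453, ∅, 668, 548]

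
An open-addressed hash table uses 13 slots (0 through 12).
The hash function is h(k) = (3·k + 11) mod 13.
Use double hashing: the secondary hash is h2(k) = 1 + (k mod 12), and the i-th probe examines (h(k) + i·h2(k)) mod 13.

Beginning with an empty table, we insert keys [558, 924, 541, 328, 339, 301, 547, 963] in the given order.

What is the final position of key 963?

0

Insert 558: h=8, slot 8 empty -> index 8.
Insert 924: h=1, slot 1 empty -> index 1.
Insert 541: h=9, slot 9 empty -> index 9.
Insert 328: h=7, slot 7 empty -> index 7.
Insert 339: h=1, h2=4, slot 1 occupied -> index 5.
Insert 301: h=4, slot 4 empty -> index 4.
Insert 547: h=1, h2=8, slots 1,9,4 occupied -> index 12.
Insert 963: h=1, h2=4, slots 1,5,9 occupied -> index 0.
Table: [963, 924, ∅, ∅, 301, 339, ∅, 328, 558, 541, ∅, ∅, 547]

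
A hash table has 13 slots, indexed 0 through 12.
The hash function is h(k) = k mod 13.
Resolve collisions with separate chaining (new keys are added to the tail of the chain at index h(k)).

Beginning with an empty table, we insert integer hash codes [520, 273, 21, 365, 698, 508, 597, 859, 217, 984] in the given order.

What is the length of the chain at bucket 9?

3

Insert 520: h=0, bucket 0 empty → new chain.
Insert 273: h=0, bucket 0 nonempty → append to chain.
Insert 21: h=8, bucket 8 empty → new chain.
Insert 365: h=1, bucket 1 empty → new chain.
Insert 698: h=9, bucket 9 empty → new chain.
Insert 508: h=1, bucket 1 nonempty → append to chain.
Insert 597: h=12, bucket 12 empty → new chain.
Insert 859: h=1, bucket 1 nonempty → append to chain.
Insert 217: h=9, bucket 9 nonempty → append to chain.
Insert 984: h=9, bucket 9 nonempty → append to chain.
Final buckets:
0: 520 -> 273
1: 365 -> 508 -> 859
2: —
3: —
4: —
5: —
6: —
7: —
8: 21
9: 698 -> 217 -> 984
10: —
11: —
12: 597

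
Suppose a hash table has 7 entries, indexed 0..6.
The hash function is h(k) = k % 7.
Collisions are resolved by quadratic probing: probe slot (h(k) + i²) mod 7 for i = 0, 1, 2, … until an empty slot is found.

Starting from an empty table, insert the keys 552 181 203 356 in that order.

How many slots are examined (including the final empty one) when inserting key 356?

3

Insert 552: h=6, slot 6 empty -> index 6.
Insert 181: h=6, slot 6 occupied -> index 0.
Insert 203: h=0, slot 0 occupied -> index 1.
Insert 356: h=6, slots 6,0 occupied -> index 3.
Table: [181, 203, _, 356, _, _, 552]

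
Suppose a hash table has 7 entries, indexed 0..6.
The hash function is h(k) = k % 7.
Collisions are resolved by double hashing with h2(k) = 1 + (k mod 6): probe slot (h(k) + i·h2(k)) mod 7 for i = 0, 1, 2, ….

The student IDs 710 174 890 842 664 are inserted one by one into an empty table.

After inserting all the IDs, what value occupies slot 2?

Insert 710: h=3, slot 3 empty → index 3.
Insert 174: h=6, slot 6 empty → index 6.
Insert 890: h=1, slot 1 empty → index 1.
Insert 842: h=2, slot 2 empty → index 2.
Insert 664: h=6, h2=5, slot 6 occupied → index 4.
Table: [—, 890, 842, 710, 664, —, 174]

842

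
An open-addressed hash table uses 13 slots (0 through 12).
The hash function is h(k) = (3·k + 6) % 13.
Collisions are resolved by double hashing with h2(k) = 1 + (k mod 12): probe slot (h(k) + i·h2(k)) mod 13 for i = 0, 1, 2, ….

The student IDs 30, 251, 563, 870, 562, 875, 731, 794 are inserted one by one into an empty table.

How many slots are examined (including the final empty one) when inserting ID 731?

30: h=5 => slot 5
251: h=5, h2=12, probe 5,4 => slot 4
563: h=5, h2=12, probe 5,4,3 => slot 3
870: h=3, h2=7, probe 3,10 => slot 10
562: h=2 => slot 2
875: h=5, h2=12, probe 5,4,3,2,1 => slot 1
731: h=2, h2=12, probe 2,1,0 => slot 0
794: h=9 => slot 9
Table: [731, 875, 562, 563, 251, 30, _, _, _, 794, 870, _, _]

3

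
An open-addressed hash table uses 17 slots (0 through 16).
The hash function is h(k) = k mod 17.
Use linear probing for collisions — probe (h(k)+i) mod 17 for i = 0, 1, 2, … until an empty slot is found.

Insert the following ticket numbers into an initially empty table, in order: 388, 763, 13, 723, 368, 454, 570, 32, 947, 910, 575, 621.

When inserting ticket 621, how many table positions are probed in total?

12

388 hashes to 14; slot 14 is free => place at 14.
763 hashes to 15; slot 15 is free => place at 15.
13 hashes to 13; slot 13 is free => place at 13.
723 hashes to 9; slot 9 is free => place at 9.
368 hashes to 11; slot 11 is free => place at 11.
454 hashes to 12; slot 12 is free => place at 12.
570 hashes to 9; 9 taken => place at 10.
32 hashes to 15; 15 taken => place at 16.
947 hashes to 12; 12,13,14,15,16 taken => place at 0.
910 hashes to 9; 9,10,11,12,13,14,15,16,0 taken => place at 1.
575 hashes to 14; 14,15,16,0,1 taken => place at 2.
621 hashes to 9; 9,10,11,12,13,14,15,16,0,1,2 taken => place at 3.
Table: [947, 910, 575, 621, ∅, ∅, ∅, ∅, ∅, 723, 570, 368, 454, 13, 388, 763, 32]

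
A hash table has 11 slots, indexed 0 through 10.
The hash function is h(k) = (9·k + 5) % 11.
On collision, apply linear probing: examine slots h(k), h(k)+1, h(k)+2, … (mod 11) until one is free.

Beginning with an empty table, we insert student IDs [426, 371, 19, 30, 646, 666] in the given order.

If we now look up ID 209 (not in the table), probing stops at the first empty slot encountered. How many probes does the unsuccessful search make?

2

Insert 426: h=0, slot 0 empty → index 0.
Insert 371: h=0, slot 0 occupied → index 1.
Insert 19: h=0, slots 0,1 occupied → index 2.
Insert 30: h=0, slots 0,1,2 occupied → index 3.
Insert 646: h=0, slots 0,1,2,3 occupied → index 4.
Insert 666: h=4, slot 4 occupied → index 5.
Table: [426, 371, 19, 30, 646, 666, ∅, ∅, ∅, ∅, ∅]
Lookup 209: h=5, probe 5,6 → slot 6 empty, not found.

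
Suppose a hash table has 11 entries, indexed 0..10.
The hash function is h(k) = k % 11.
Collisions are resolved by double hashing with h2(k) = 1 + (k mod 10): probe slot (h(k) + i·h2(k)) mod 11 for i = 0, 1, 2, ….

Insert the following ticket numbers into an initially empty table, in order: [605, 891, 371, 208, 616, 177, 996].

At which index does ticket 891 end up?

Insert 605: h=0, slot 0 empty => index 0.
Insert 891: h=0, h2=2, slot 0 occupied => index 2.
Insert 371: h=8, slot 8 empty => index 8.
Insert 208: h=10, slot 10 empty => index 10.
Insert 616: h=0, h2=7, slot 0 occupied => index 7.
Insert 177: h=1, slot 1 empty => index 1.
Insert 996: h=6, slot 6 empty => index 6.
Table: [605, 177, 891, ., ., ., 996, 616, 371, ., 208]

2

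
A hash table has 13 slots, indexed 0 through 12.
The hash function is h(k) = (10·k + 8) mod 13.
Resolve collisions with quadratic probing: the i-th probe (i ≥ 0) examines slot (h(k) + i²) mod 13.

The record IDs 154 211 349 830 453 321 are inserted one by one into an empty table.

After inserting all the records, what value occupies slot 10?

154: h=1 => slot 1
211: h=12 => slot 12
349: h=1, probe 1,2 => slot 2
830: h=1, probe 1,2,5 => slot 5
453: h=1, probe 1,2,5,10 => slot 10
321: h=7 => slot 7
Table: [., 154, 349, ., ., 830, ., 321, ., ., 453, ., 211]

453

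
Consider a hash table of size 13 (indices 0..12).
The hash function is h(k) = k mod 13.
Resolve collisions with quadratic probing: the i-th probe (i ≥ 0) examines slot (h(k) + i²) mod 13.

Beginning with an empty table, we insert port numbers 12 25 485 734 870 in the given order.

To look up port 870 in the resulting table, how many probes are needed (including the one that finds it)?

3

Insert 12: h=12, slot 12 empty => index 12.
Insert 25: h=12, slot 12 occupied => index 0.
Insert 485: h=4, slot 4 empty => index 4.
Insert 734: h=6, slot 6 empty => index 6.
Insert 870: h=12, slots 12,0 occupied => index 3.
Table: [25, _, _, 870, 485, _, 734, _, _, _, _, _, 12]
Lookup 870: h=12, probe 12,0,3 → found at 3.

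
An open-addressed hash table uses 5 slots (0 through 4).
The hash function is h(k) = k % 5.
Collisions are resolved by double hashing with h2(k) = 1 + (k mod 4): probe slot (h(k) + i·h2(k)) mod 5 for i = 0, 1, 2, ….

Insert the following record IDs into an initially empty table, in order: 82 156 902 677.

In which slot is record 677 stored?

4

82 hashes to 2; slot 2 is free -> place at 2.
156 hashes to 1; slot 1 is free -> place at 1.
902 hashes to 2, h2=3; 2 taken -> place at 0.
677 hashes to 2, h2=2; 2 taken -> place at 4.
Table: [902, 156, 82, ., 677]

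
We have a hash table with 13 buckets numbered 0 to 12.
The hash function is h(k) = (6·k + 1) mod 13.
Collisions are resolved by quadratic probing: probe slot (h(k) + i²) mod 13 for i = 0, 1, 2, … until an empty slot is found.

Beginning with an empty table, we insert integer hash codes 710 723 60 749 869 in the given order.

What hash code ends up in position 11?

723

710 hashes to 10; slot 10 is free => place at 10.
723 hashes to 10; 10 taken => place at 11.
60 hashes to 10; 10,11 taken => place at 1.
749 hashes to 10; 10,11,1 taken => place at 6.
869 hashes to 2; slot 2 is free => place at 2.
Table: [_, 60, 869, _, _, _, 749, _, _, _, 710, 723, _]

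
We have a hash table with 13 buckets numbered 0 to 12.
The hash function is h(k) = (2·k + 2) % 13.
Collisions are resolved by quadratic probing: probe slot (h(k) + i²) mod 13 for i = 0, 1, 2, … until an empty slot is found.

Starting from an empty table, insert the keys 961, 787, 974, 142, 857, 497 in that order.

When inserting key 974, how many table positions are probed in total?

Insert 961: h=0, slot 0 empty => index 0.
Insert 787: h=3, slot 3 empty => index 3.
Insert 974: h=0, slot 0 occupied => index 1.
Insert 142: h=0, slots 0,1 occupied => index 4.
Insert 857: h=0, slots 0,1,4 occupied => index 9.
Insert 497: h=8, slot 8 empty => index 8.
Table: [961, 974, -, 787, 142, -, -, -, 497, 857, -, -, -]

2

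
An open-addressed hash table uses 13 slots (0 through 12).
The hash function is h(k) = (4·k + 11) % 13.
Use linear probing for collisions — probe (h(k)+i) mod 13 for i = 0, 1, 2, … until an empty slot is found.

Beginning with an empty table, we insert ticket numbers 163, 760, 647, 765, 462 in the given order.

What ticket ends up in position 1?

Insert 163: h=0, slot 0 empty -> index 0.
Insert 760: h=9, slot 9 empty -> index 9.
Insert 647: h=12, slot 12 empty -> index 12.
Insert 765: h=3, slot 3 empty -> index 3.
Insert 462: h=0, slot 0 occupied -> index 1.
Table: [163, 462, —, 765, —, —, —, —, —, 760, —, —, 647]

462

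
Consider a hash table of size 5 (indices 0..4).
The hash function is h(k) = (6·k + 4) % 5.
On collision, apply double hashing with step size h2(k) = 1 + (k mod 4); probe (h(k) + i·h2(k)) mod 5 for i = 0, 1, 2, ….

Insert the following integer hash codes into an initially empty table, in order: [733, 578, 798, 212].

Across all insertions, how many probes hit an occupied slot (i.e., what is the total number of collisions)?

733 hashes to 2; slot 2 is free => place at 2.
578 hashes to 2, h2=3; 2 taken => place at 0.
798 hashes to 2, h2=3; 2,0 taken => place at 3.
212 hashes to 1; slot 1 is free => place at 1.
Table: [578, 212, 733, 798, _]

3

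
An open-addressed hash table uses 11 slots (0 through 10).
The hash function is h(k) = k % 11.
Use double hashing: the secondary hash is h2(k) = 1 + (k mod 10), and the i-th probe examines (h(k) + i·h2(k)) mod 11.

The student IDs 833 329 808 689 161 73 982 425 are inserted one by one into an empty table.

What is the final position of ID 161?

833 hashes to 8; slot 8 is free => place at 8.
329 hashes to 10; slot 10 is free => place at 10.
808 hashes to 5; slot 5 is free => place at 5.
689 hashes to 7; slot 7 is free => place at 7.
161 hashes to 7, h2=2; 7 taken => place at 9.
73 hashes to 7, h2=4; 7 taken => place at 0.
982 hashes to 3; slot 3 is free => place at 3.
425 hashes to 7, h2=6; 7 taken => place at 2.
Table: [73, —, 425, 982, —, 808, —, 689, 833, 161, 329]

9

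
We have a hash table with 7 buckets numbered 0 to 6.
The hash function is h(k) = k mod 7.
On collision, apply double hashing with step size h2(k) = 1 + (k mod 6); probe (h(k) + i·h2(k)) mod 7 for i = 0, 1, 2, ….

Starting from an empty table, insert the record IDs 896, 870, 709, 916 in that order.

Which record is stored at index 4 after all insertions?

896 hashes to 0; slot 0 is free → place at 0.
870 hashes to 2; slot 2 is free → place at 2.
709 hashes to 2, h2=2; 2 taken → place at 4.
916 hashes to 6; slot 6 is free → place at 6.
Table: [896, ∅, 870, ∅, 709, ∅, 916]

709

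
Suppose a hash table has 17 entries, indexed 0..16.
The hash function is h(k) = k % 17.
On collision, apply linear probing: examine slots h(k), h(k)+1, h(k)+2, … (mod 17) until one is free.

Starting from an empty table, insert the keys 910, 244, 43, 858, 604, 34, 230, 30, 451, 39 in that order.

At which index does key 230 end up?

12

Insert 910: h=9, slot 9 empty → index 9.
Insert 244: h=6, slot 6 empty → index 6.
Insert 43: h=9, slot 9 occupied → index 10.
Insert 858: h=8, slot 8 empty → index 8.
Insert 604: h=9, slots 9,10 occupied → index 11.
Insert 34: h=0, slot 0 empty → index 0.
Insert 230: h=9, slots 9,10,11 occupied → index 12.
Insert 30: h=13, slot 13 empty → index 13.
Insert 451: h=9, slots 9,10,11,12,13 occupied → index 14.
Insert 39: h=5, slot 5 empty → index 5.
Table: [34, ∅, ∅, ∅, ∅, 39, 244, ∅, 858, 910, 43, 604, 230, 30, 451, ∅, ∅]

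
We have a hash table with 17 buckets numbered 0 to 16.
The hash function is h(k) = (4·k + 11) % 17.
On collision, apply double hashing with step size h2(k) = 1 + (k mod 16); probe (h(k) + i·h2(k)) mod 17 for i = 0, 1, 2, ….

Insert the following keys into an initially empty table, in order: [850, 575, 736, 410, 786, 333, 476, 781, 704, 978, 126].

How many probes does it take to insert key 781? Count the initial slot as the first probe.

2

Insert 850: h=11, slot 11 empty → index 11.
Insert 575: h=16, slot 16 empty → index 16.
Insert 736: h=14, slot 14 empty → index 14.
Insert 410: h=2, slot 2 empty → index 2.
Insert 786: h=10, slot 10 empty → index 10.
Insert 333: h=0, slot 0 empty → index 0.
Insert 476: h=11, h2=13, slot 11 occupied → index 7.
Insert 781: h=7, h2=14, slot 7 occupied → index 4.
Insert 704: h=5, slot 5 empty → index 5.
Insert 978: h=13, slot 13 empty → index 13.
Insert 126: h=5, h2=15, slot 5 occupied → index 3.
Table: [333, ., 410, 126, 781, 704, ., 476, ., ., 786, 850, ., 978, 736, ., 575]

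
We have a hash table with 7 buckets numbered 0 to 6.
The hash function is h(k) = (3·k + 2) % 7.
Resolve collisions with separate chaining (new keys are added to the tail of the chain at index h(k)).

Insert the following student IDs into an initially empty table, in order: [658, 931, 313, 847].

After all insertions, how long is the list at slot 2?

Insert 658: h=2, bucket 2 empty -> new chain.
Insert 931: h=2, bucket 2 nonempty -> append to chain.
Insert 313: h=3, bucket 3 empty -> new chain.
Insert 847: h=2, bucket 2 nonempty -> append to chain.
Final buckets:
0: ∅
1: ∅
2: 658 -> 931 -> 847
3: 313
4: ∅
5: ∅
6: ∅

3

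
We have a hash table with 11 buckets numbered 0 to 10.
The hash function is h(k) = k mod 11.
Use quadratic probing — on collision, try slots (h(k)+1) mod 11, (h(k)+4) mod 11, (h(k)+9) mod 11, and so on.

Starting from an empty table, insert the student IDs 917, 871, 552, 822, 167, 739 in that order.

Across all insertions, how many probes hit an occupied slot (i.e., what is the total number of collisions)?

6

917: h=4 => slot 4
871: h=2 => slot 2
552: h=2, probe 2,3 => slot 3
822: h=8 => slot 8
167: h=2, probe 2,3,6 => slot 6
739: h=2, probe 2,3,6,0 => slot 0
Table: [739, ., 871, 552, 917, ., 167, ., 822, ., .]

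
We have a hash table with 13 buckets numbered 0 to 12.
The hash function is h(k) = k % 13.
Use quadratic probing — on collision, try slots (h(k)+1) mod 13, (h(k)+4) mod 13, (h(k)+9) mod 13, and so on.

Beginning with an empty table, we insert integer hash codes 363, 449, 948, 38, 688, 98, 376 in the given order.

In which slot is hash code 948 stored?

0

363: h=12 → slot 12
449: h=7 → slot 7
948: h=12, probe 12,0 → slot 0
38: h=12, probe 12,0,3 → slot 3
688: h=12, probe 12,0,3,8 → slot 8
98: h=7, probe 7,8,11 → slot 11
376: h=12, probe 12,0,3,8,2 → slot 2
Table: [948, ∅, 376, 38, ∅, ∅, ∅, 449, 688, ∅, ∅, 98, 363]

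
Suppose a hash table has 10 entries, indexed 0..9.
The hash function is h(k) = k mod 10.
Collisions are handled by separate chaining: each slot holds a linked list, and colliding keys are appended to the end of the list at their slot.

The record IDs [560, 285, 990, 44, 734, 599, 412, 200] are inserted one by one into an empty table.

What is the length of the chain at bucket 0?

3

Insert 560: h=0, bucket 0 empty → new chain.
Insert 285: h=5, bucket 5 empty → new chain.
Insert 990: h=0, bucket 0 nonempty → append to chain.
Insert 44: h=4, bucket 4 empty → new chain.
Insert 734: h=4, bucket 4 nonempty → append to chain.
Insert 599: h=9, bucket 9 empty → new chain.
Insert 412: h=2, bucket 2 empty → new chain.
Insert 200: h=0, bucket 0 nonempty → append to chain.
Final buckets:
0: 560 -> 990 -> 200
1: ∅
2: 412
3: ∅
4: 44 -> 734
5: 285
6: ∅
7: ∅
8: ∅
9: 599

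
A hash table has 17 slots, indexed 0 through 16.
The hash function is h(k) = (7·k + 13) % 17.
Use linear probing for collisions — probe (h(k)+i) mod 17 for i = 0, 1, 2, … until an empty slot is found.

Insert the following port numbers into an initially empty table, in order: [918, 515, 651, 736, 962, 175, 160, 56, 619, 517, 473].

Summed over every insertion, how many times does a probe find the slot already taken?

918 hashes to 13; slot 13 is free → place at 13.
515 hashes to 14; slot 14 is free → place at 14.
651 hashes to 14; 14 taken → place at 15.
736 hashes to 14; 14,15 taken → place at 16.
962 hashes to 15; 15,16 taken → place at 0.
175 hashes to 14; 14,15,16,0 taken → place at 1.
160 hashes to 11; slot 11 is free → place at 11.
56 hashes to 14; 14,15,16,0,1 taken → place at 2.
619 hashes to 11; 11 taken → place at 12.
517 hashes to 11; 11,12,13,14,15,16,0,1,2 taken → place at 3.
473 hashes to 9; slot 9 is free → place at 9.
Table: [962, 175, 56, 517, ∅, ∅, ∅, ∅, ∅, 473, ∅, 160, 619, 918, 515, 651, 736]

24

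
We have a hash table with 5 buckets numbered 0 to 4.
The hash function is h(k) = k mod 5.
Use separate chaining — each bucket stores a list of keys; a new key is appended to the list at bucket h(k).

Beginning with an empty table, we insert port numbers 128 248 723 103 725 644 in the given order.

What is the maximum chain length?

128 → bucket 3
248 → bucket 3 (collision)
723 → bucket 3 (collision)
103 → bucket 3 (collision)
725 → bucket 0
644 → bucket 4
Final buckets:
0: 725
1: .
2: .
3: 128 -> 248 -> 723 -> 103
4: 644

4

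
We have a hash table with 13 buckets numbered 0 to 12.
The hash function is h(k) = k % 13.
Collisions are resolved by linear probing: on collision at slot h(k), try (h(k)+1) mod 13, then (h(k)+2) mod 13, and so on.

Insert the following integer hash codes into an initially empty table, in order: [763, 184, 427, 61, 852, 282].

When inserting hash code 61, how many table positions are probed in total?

2

Insert 763: h=9, slot 9 empty => index 9.
Insert 184: h=2, slot 2 empty => index 2.
Insert 427: h=11, slot 11 empty => index 11.
Insert 61: h=9, slot 9 occupied => index 10.
Insert 852: h=7, slot 7 empty => index 7.
Insert 282: h=9, slots 9,10,11 occupied => index 12.
Table: [∅, ∅, 184, ∅, ∅, ∅, ∅, 852, ∅, 763, 61, 427, 282]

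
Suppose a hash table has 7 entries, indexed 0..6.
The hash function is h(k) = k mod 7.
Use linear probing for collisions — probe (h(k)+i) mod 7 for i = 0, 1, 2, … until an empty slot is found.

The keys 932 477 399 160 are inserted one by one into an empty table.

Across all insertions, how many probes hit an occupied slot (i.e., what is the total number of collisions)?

Insert 932: h=1, slot 1 empty => index 1.
Insert 477: h=1, slot 1 occupied => index 2.
Insert 399: h=0, slot 0 empty => index 0.
Insert 160: h=6, slot 6 empty => index 6.
Table: [399, 932, 477, ∅, ∅, ∅, 160]

1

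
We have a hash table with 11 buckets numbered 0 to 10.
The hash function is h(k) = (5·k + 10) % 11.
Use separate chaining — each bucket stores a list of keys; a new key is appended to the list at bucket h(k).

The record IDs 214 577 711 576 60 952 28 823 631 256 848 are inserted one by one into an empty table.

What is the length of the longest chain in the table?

Insert 214: h=2, bucket 2 empty → new chain.
Insert 577: h=2, bucket 2 nonempty → append to chain.
Insert 711: h=1, bucket 1 empty → new chain.
Insert 576: h=8, bucket 8 empty → new chain.
Insert 60: h=2, bucket 2 nonempty → append to chain.
Insert 952: h=7, bucket 7 empty → new chain.
Insert 28: h=7, bucket 7 nonempty → append to chain.
Insert 823: h=0, bucket 0 empty → new chain.
Insert 631: h=8, bucket 8 nonempty → append to chain.
Insert 256: h=3, bucket 3 empty → new chain.
Insert 848: h=4, bucket 4 empty → new chain.
Final buckets:
0: 823
1: 711
2: 214 -> 577 -> 60
3: 256
4: 848
5: .
6: .
7: 952 -> 28
8: 576 -> 631
9: .
10: .

3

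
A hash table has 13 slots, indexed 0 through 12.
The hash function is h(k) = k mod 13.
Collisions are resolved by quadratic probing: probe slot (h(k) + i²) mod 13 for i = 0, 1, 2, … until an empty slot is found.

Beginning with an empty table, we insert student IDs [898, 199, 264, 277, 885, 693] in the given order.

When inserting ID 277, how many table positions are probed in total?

898: h=1 => slot 1
199: h=4 => slot 4
264: h=4, probe 4,5 => slot 5
277: h=4, probe 4,5,8 => slot 8
885: h=1, probe 1,2 => slot 2
693: h=4, probe 4,5,8,0 => slot 0
Table: [693, 898, 885, —, 199, 264, —, —, 277, —, —, —, —]

3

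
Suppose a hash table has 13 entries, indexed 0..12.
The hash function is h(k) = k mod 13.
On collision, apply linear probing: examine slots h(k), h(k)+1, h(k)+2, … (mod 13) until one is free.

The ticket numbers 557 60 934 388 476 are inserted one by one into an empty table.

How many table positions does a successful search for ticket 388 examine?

3

557: h=11 => slot 11
60: h=8 => slot 8
934: h=11, probe 11,12 => slot 12
388: h=11, probe 11,12,0 => slot 0
476: h=8, probe 8,9 => slot 9
Table: [388, ∅, ∅, ∅, ∅, ∅, ∅, ∅, 60, 476, ∅, 557, 934]
Lookup 388: h=11, probe 11,12,0 → found at 0.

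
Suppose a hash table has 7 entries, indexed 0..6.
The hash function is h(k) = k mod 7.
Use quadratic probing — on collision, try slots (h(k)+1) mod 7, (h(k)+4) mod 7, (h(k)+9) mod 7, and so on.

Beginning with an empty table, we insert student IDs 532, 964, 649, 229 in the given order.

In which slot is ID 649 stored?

532: h=0 => slot 0
964: h=5 => slot 5
649: h=5, probe 5,6 => slot 6
229: h=5, probe 5,6,2 => slot 2
Table: [532, ∅, 229, ∅, ∅, 964, 649]

6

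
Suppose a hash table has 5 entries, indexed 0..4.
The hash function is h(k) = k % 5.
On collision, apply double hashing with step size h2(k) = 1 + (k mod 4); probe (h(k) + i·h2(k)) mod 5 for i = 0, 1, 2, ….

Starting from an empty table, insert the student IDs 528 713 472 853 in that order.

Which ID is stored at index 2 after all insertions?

472

528: h=3 -> slot 3
713: h=3, h2=2, probe 3,0 -> slot 0
472: h=2 -> slot 2
853: h=3, h2=2, probe 3,0,2,4 -> slot 4
Table: [713, -, 472, 528, 853]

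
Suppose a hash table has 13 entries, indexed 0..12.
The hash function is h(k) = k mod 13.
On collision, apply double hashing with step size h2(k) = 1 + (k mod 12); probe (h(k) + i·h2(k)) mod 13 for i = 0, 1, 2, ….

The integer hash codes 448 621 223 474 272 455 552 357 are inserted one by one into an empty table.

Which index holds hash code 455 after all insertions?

448: h=6 => slot 6
621: h=10 => slot 10
223: h=2 => slot 2
474: h=6, h2=7, probe 6,0 => slot 0
272: h=12 => slot 12
455: h=0, h2=12, probe 0,12,11 => slot 11
552: h=6, h2=1, probe 6,7 => slot 7
357: h=6, h2=10, probe 6,3 => slot 3
Table: [474, ., 223, 357, ., ., 448, 552, ., ., 621, 455, 272]

11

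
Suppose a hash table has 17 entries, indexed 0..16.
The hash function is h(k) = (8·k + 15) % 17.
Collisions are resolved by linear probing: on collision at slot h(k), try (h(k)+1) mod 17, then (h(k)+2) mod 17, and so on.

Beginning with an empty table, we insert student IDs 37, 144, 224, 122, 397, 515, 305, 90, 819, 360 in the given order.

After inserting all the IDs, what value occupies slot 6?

Insert 37: h=5, slot 5 empty => index 5.
Insert 144: h=11, slot 11 empty => index 11.
Insert 224: h=5, slot 5 occupied => index 6.
Insert 122: h=5, slots 5,6 occupied => index 7.
Insert 397: h=12, slot 12 empty => index 12.
Insert 515: h=4, slot 4 empty => index 4.
Insert 305: h=7, slot 7 occupied => index 8.
Insert 90: h=4, slots 4,5,6,7,8 occupied => index 9.
Insert 819: h=5, slots 5,6,7,8,9 occupied => index 10.
Insert 360: h=5, slots 5,6,7,8,9,10,11,12 occupied => index 13.
Table: [_, _, _, _, 515, 37, 224, 122, 305, 90, 819, 144, 397, 360, _, _, _]

224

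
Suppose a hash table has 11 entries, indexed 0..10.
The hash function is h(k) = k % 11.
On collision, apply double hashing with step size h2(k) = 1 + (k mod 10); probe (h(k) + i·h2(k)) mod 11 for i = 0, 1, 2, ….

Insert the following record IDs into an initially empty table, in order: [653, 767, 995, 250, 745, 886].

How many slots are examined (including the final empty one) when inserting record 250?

2

Insert 653: h=4, slot 4 empty => index 4.
Insert 767: h=8, slot 8 empty => index 8.
Insert 995: h=5, slot 5 empty => index 5.
Insert 250: h=8, h2=1, slot 8 occupied => index 9.
Insert 745: h=8, h2=6, slot 8 occupied => index 3.
Insert 886: h=6, slot 6 empty => index 6.
Table: [., ., ., 745, 653, 995, 886, ., 767, 250, .]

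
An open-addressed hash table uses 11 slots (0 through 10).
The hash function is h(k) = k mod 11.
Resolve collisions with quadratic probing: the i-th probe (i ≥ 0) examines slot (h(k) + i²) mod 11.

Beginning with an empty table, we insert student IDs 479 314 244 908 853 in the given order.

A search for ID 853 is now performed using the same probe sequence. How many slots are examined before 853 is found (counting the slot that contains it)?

479 hashes to 6; slot 6 is free -> place at 6.
314 hashes to 6; 6 taken -> place at 7.
244 hashes to 2; slot 2 is free -> place at 2.
908 hashes to 6; 6,7 taken -> place at 10.
853 hashes to 6; 6,7,10 taken -> place at 4.
Table: [_, _, 244, _, 853, _, 479, 314, _, _, 908]
Lookup 853: h=6, probe 6,7,10,4 → found at 4.

4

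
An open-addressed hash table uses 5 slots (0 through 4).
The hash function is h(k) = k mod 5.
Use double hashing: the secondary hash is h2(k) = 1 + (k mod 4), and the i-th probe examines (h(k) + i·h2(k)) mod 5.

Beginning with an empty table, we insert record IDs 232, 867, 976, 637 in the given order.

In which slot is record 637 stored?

4

232 hashes to 2; slot 2 is free => place at 2.
867 hashes to 2, h2=4; 2 taken => place at 1.
976 hashes to 1, h2=1; 1,2 taken => place at 3.
637 hashes to 2, h2=2; 2 taken => place at 4.
Table: [., 867, 232, 976, 637]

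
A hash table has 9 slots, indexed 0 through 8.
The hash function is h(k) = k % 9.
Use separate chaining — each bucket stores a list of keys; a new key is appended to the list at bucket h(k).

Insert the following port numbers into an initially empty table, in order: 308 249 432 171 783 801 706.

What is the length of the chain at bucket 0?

4

Insert 308: h=2, bucket 2 empty -> new chain.
Insert 249: h=6, bucket 6 empty -> new chain.
Insert 432: h=0, bucket 0 empty -> new chain.
Insert 171: h=0, bucket 0 nonempty -> append to chain.
Insert 783: h=0, bucket 0 nonempty -> append to chain.
Insert 801: h=0, bucket 0 nonempty -> append to chain.
Insert 706: h=4, bucket 4 empty -> new chain.
Final buckets:
0: 432 -> 171 -> 783 -> 801
1: _
2: 308
3: _
4: 706
5: _
6: 249
7: _
8: _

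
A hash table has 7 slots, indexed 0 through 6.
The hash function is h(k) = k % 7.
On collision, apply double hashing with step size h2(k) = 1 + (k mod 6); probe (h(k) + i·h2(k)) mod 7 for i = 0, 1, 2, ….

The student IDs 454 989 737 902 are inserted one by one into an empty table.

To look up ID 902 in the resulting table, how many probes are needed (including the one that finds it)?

Insert 454: h=6, slot 6 empty => index 6.
Insert 989: h=2, slot 2 empty => index 2.
Insert 737: h=2, h2=6, slot 2 occupied => index 1.
Insert 902: h=6, h2=3, slots 6,2 occupied => index 5.
Table: [-, 737, 989, -, -, 902, 454]
Lookup 902: h=6, h2=3, probe 6,2,5 → found at 5.

3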